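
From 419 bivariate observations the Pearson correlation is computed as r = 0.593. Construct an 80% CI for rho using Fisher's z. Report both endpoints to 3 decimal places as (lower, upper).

(0.551, 0.632)

z_r = atanh(0.593) = 0.682281;  SE = 1/√(n−3) = 1/√416 = 0.049029
z-limits: 0.682281 ± 1.282·0.049029 = 0.682281 ± 0.062855 = [0.619426, 0.745136]
ρ-limits: (tanh 0.619426, tanh 0.745136) = (0.551, 0.632)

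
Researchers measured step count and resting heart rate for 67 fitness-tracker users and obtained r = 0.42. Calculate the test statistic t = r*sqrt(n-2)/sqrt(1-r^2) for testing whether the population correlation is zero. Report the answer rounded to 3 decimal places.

t = r·√(n−2) / √(1−r²) with r = 0.42, n = 67
  = 0.42·√65 / √(1 − 0.1764)
  = 0.42·8.062258 / 0.907524
  = 3.386148 / 0.907524 = 3.731

3.731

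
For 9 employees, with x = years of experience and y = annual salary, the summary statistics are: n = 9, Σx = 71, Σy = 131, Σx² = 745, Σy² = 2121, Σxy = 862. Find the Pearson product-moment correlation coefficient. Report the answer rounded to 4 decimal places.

-0.8615

S_xy = nΣxy − ΣxΣy = 9·862 − 71·131 = 7758 − 9301 = -1543
S_xx = nΣx² − (Σx)² = 9·745 − 71² = 6705 − 5041 = 1664
S_yy = nΣy² − (Σy)² = 9·2121 − 131² = 19089 − 17161 = 1928
r = S_xy / √(S_xx·S_yy) = -1543 / √(1664·1928) = -1543 / √3208192 = -1543 / 1791.1427 = -0.8615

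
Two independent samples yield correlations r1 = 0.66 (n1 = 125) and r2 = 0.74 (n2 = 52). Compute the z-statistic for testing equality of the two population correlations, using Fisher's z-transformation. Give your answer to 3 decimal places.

Fisher z-transforms: z1 = atanh(0.66) = 0.792814, z2 = atanh(0.74) = 0.950479; difference d = -0.157665
Var(d) = 1/122 + 1/49 = 0.0081967 + 0.0204082 = 0.0286049
z = d/√Var(d) = -0.157665 / √0.0286049 = -0.157665 / 0.169130 = -0.932

-0.932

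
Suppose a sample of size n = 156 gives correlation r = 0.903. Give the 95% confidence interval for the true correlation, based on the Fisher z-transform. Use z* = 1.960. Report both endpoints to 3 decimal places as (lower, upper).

(0.869, 0.928)

z_r = atanh(0.903) = 1.488238;  SE = 1/√(n−3) = 1/√153 = 0.080845
z-limits: 1.488238 ± 1.960·0.080845 = 1.488238 ± 0.158456 = [1.329782, 1.646694]
ρ-limits: (tanh 1.329782, tanh 1.646694) = (0.869, 0.928)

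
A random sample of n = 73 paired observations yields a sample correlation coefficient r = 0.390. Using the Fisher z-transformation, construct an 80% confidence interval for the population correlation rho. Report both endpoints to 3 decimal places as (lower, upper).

Fisher z: z_r = atanh(r) = ½·ln((1+0.390)/(1−0.390)) = 0.411800
SE(z) = 1/√(n−3) = 1/√70 = 0.119523
80% ⇒ z* = 1.282; margin = 1.282·0.119523 = 0.153228
CI on z-scale: (0.258572, 0.565028)
Back-transform: tanh(0.258572) = 0.252959, tanh(0.565028) = 0.511698

(0.253, 0.512)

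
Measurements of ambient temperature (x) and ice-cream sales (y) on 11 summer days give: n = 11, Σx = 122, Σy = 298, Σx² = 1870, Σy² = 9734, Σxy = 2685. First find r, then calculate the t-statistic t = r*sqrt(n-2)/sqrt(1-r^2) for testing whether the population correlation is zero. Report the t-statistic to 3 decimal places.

-2.702

Numerator: nΣxy − (Σx)(Σy) = 11·2685 − (122)(298) = -6821
Denominator: √[(nΣx²−(Σx)²)(nΣy²−(Σy)²)]
  nΣx²−(Σx)² = 11·1870 − 14884 = 5686;  nΣy²−(Σy)² = 11·9734 − 88804 = 18270
  √(5686·18270) = √103883220 = 10192.3118
r = -6821 / 10192.3118 = -0.6692
t = r·√(n−2)/√(1−r²) = -0.6692·√9 / √(1−0.447829) = -2.007600 / 0.743082 = -2.702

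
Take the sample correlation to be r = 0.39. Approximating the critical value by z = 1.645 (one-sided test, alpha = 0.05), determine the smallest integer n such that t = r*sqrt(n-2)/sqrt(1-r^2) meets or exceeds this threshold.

18

Need r·√(n−2)/√(1−r²) ≥ 1.645
√(n−2) ≥ 1.645·√(1−0.1521) / 0.39 = 1.645·0.920815 / 0.39 = 3.8840
n−2 ≥ 15.0855  ⇒  n ≥ 17.0855
Smallest integer n = 18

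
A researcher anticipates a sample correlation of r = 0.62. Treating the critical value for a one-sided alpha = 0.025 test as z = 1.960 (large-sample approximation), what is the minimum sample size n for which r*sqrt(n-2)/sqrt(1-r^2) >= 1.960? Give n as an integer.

r√(n−2)/√(1−r²) ≥ 1.960  ⇔  n−2 ≥ (1.960)²·(1−r²)/r²
(1−r²)/r² = (1−0.3844)/0.3844 = 1.6015
n ≥ 2 + 3.8416·1.6015 = 2 + 6.1523 = 8.1523
⌈8.1523⌉ = 9

9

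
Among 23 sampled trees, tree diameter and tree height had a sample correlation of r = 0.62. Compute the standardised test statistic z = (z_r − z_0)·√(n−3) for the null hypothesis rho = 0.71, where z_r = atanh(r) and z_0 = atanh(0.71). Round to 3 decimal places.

z_r = atanh(0.62) = 0.725005,  z_0 = atanh(0.71) = 0.887184
SE = 1/√(n−3) = 1/√20 = 0.223607
z = (z_r − z_0)/SE = (0.725005 − 0.887184) / 0.223607 = -0.162179 / 0.223607 = -0.725

-0.725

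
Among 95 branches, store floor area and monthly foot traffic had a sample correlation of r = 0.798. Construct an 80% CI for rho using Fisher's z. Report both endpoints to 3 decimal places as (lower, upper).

z_r = atanh(0.798) = 1.093081;  SE = 1/√(n−3) = 1/√92 = 0.104257
z-limits: 1.093081 ± 1.282·0.104257 = 1.093081 ± 0.133657 = [0.959424, 1.226738]
ρ-limits: (tanh 0.959424, tanh 1.226738) = (0.744, 0.842)

(0.744, 0.842)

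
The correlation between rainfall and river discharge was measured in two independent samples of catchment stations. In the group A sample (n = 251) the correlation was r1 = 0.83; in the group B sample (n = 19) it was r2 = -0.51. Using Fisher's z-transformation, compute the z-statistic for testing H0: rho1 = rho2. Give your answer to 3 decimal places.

6.788

Fisher z-transforms: z1 = atanh(0.83) = 1.188136, z2 = atanh(-0.51) = -0.562730; difference d = 1.750866
Var(d) = 1/248 + 1/16 = 0.0040323 + 0.0625000 = 0.0665323
z = d/√Var(d) = 1.750866 / √0.0665323 = 1.750866 / 0.257939 = 6.788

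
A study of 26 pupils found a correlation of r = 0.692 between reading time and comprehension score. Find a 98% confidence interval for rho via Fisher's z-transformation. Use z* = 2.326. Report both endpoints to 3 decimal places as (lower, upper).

(0.351, 0.871)

Fisher z: z_r = atanh(r) = ½·ln((1+0.692)/(1−0.692)) = 0.851783
SE(z) = 1/√(n−3) = 1/√23 = 0.208514
98% ⇒ z* = 2.326; margin = 2.326·0.208514 = 0.485004
CI on z-scale: (0.366779, 1.336787)
Back-transform: tanh(0.366779) = 0.351171, tanh(1.336787) = 0.870898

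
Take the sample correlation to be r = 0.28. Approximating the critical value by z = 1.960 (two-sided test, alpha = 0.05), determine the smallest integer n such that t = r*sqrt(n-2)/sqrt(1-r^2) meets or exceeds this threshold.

r√(n−2)/√(1−r²) ≥ 1.960  ⇔  n−2 ≥ (1.960)²·(1−r²)/r²
(1−r²)/r² = (1−0.0784)/0.0784 = 11.7551
n ≥ 2 + 3.8416·11.7551 = 2 + 45.1584 = 47.1584
⌈47.1584⌉ = 48

48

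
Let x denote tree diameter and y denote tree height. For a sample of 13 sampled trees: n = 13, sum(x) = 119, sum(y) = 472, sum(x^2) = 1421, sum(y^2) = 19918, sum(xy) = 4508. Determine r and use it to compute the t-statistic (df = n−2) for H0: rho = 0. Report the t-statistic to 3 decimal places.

S_xy = nΣxy − ΣxΣy = 13·4508 − 119·472 = 58604 − 56168 = 2436
S_xx = nΣx² − (Σx)² = 13·1421 − 119² = 18473 − 14161 = 4312
S_yy = nΣy² − (Σy)² = 13·19918 − 472² = 258934 − 222784 = 36150
r = S_xy / √(S_xx·S_yy) = 2436 / √(4312·36150) = 2436 / √155878800 = 2436 / 12485.1432 = 0.1951
t = r·√(n−2)/√(1−r²) = 0.1951·√11 / √(1−0.038064) = 0.647073 / 0.980783 = 0.660

0.660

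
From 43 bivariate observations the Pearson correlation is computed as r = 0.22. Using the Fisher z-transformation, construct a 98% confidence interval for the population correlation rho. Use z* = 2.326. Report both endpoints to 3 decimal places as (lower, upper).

(-0.143, 0.531)

Fisher z: z_r = atanh(r) = ½·ln((1+0.22)/(1−0.22)) = 0.223656
SE(z) = 1/√(n−3) = 1/√40 = 0.158114
98% ⇒ z* = 2.326; margin = 2.326·0.158114 = 0.367773
CI on z-scale: (-0.144117, 0.591429)
Back-transform: tanh(-0.144117) = -0.143127, tanh(0.591429) = 0.530923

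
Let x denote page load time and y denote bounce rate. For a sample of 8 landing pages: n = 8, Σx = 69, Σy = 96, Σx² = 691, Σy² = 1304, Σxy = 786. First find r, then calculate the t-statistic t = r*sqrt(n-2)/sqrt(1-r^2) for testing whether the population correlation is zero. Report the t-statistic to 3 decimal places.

-0.909

Numerator: nΣxy − (Σx)(Σy) = 8·786 − (69)(96) = -336
Denominator: √[(nΣx²−(Σx)²)(nΣy²−(Σy)²)]
  nΣx²−(Σx)² = 8·691 − 4761 = 767;  nΣy²−(Σy)² = 8·1304 − 9216 = 1216
  √(767·1216) = √932672 = 965.7494
r = -336 / 965.7494 = -0.3479
t = r·√(n−2)/√(1−r²) = -0.3479·√6 / √(1−0.121034) = -0.852177 / 0.937532 = -0.909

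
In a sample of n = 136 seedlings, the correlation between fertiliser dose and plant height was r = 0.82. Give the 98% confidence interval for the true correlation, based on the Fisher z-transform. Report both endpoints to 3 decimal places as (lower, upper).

Fisher z: z_r = atanh(r) = ½·ln((1+0.82)/(1−0.82)) = 1.156817
SE(z) = 1/√(n−3) = 1/√133 = 0.086711
98% ⇒ z* = 2.326; margin = 2.326·0.086711 = 0.201690
CI on z-scale: (0.955127, 1.358507)
Back-transform: tanh(0.955127) = 0.742095, tanh(1.358507) = 0.876046

(0.742, 0.876)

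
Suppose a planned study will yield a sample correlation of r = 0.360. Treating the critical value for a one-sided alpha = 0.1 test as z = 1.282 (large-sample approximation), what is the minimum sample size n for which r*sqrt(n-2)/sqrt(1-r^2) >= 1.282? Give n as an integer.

14

Need r·√(n−2)/√(1−r²) ≥ 1.282
√(n−2) ≥ 1.282·√(1−0.129600) / 0.360 = 1.282·0.932952 / 0.360 = 3.3223
n−2 ≥ 11.0377  ⇒  n ≥ 13.0377
Smallest integer n = 14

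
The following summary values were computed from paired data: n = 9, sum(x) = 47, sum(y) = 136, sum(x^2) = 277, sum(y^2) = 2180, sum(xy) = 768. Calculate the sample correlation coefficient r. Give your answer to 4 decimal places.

0.9204

Numerator: nΣxy − (Σx)(Σy) = 9·768 − (47)(136) = 520
Denominator: √[(nΣx²−(Σx)²)(nΣy²−(Σy)²)]
  nΣx²−(Σx)² = 9·277 − 2209 = 284;  nΣy²−(Σy)² = 9·2180 − 18496 = 1124
  √(284·1124) = √319216 = 564.9920
r = 520 / 564.9920 = 0.9204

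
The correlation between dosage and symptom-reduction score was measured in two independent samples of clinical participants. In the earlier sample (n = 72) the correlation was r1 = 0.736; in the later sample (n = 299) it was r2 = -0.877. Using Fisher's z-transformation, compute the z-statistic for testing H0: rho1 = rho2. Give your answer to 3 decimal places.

17.237

Fisher z-transforms: z1 = atanh(0.736) = 0.941695, z2 = atanh(-0.877) = -1.362623; difference d = 2.304318
Var(d) = 1/69 + 1/296 = 0.0144928 + 0.0033784 = 0.0178712
z = d/√Var(d) = 2.304318 / √0.0178712 = 2.304318 / 0.133683 = 17.237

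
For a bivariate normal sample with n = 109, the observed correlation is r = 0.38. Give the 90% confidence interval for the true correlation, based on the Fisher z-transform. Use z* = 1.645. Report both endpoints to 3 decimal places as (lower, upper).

(0.236, 0.508)

z_r = atanh(0.38) = 0.400060;  SE = 1/√(n−3) = 1/√106 = 0.097129
z-limits: 0.400060 ± 1.645·0.097129 = 0.400060 ± 0.159777 = [0.240283, 0.559837]
ρ-limits: (tanh 0.240283, tanh 0.559837) = (0.236, 0.508)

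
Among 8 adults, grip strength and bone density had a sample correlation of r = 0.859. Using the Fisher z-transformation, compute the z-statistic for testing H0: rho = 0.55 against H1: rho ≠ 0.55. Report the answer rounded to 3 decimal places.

1.501

z_r = atanh(0.859) = 1.289517,  z_0 = atanh(0.55) = 0.618381
SE = 1/√(n−3) = 1/√5 = 0.447214
z = (z_r − z_0)/SE = (1.289517 − 0.618381) / 0.447214 = 0.671136 / 0.447214 = 1.501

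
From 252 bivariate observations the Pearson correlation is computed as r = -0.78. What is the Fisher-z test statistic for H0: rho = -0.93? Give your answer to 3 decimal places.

9.673

z_r = atanh(-0.78) = -1.045371,  z_0 = atanh(-0.93) = -1.658390
SE = 1/√(n−3) = 1/√249 = 0.063372
z = (z_r − z_0)/SE = (-1.045371 − (-1.658390)) / 0.063372 = 0.613019 / 0.063372 = 9.673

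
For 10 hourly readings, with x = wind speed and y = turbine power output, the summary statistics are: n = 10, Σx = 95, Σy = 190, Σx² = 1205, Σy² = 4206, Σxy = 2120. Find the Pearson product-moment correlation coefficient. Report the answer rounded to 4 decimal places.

S_xy = nΣxy − ΣxΣy = 10·2120 − 95·190 = 21200 − 18050 = 3150
S_xx = nΣx² − (Σx)² = 10·1205 − 95² = 12050 − 9025 = 3025
S_yy = nΣy² − (Σy)² = 10·4206 − 190² = 42060 − 36100 = 5960
r = S_xy / √(S_xx·S_yy) = 3150 / √(3025·5960) = 3150 / √18029000 = 3150 / 4246.0570 = 0.7419

0.7419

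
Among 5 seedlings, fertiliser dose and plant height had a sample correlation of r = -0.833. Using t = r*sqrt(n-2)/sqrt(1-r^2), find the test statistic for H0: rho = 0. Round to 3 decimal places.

t = r·√(n−2) / √(1−r²) with r = -0.833, n = 5
  = -0.833·√3 / √(1 − 0.693889)
  = -0.833·1.732051 / 0.553273
  = -1.442798 / 0.553273 = -2.608

-2.608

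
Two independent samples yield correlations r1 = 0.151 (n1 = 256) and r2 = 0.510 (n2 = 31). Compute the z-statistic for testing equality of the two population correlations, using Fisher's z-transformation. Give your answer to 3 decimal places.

Fisher z-transforms: z1 = atanh(0.151) = 0.152164, z2 = atanh(0.510) = 0.562730; difference d = -0.410566
Var(d) = 1/253 + 1/28 = 0.0039526 + 0.0357143 = 0.0396669
z = d/√Var(d) = -0.410566 / √0.0396669 = -0.410566 / 0.199166 = -2.061

-2.061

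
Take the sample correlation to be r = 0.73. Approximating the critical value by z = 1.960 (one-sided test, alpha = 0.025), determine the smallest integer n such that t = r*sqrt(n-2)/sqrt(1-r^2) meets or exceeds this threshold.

Need r·√(n−2)/√(1−r²) ≥ 1.960
√(n−2) ≥ 1.960·√(1−0.5329) / 0.73 = 1.960·0.683447 / 0.73 = 1.8350
n−2 ≥ 3.3672  ⇒  n ≥ 5.3672
Smallest integer n = 6

6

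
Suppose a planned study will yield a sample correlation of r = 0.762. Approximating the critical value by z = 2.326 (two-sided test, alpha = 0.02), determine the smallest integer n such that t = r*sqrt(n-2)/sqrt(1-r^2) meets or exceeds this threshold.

r√(n−2)/√(1−r²) ≥ 2.326  ⇔  n−2 ≥ (2.326)²·(1−r²)/r²
(1−r²)/r² = (1−0.580644)/0.580644 = 0.7222
n ≥ 2 + 5.410276·0.7222 = 2 + 3.9073 = 5.9073
⌈5.9073⌉ = 6

6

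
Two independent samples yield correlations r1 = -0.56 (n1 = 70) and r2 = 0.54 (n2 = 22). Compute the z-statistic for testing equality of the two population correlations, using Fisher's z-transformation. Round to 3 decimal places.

Fisher z-transforms: z1 = atanh(-0.56) = -0.632833, z2 = atanh(0.54) = 0.604156; difference d = -1.236989
Var(d) = 1/67 + 1/19 = 0.0149254 + 0.0526316 = 0.0675570
z = d/√Var(d) = -1.236989 / √0.0675570 = -1.236989 / 0.259917 = -4.759

-4.759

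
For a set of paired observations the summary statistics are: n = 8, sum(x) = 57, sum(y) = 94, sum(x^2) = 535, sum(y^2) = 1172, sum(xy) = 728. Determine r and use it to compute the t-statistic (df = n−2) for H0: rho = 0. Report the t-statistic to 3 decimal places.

1.959

Numerator: nΣxy − (Σx)(Σy) = 8·728 − (57)(94) = 466
Denominator: √[(nΣx²−(Σx)²)(nΣy²−(Σy)²)]
  nΣx²−(Σx)² = 8·535 − 3249 = 1031;  nΣy²−(Σy)² = 8·1172 − 8836 = 540
  √(1031·540) = √556740 = 746.1501
r = 466 / 746.1501 = 0.6245
t = r·√(n−2)/√(1−r²) = 0.6245·√6 / √(1−0.390000) = 1.529706 / 0.781025 = 1.959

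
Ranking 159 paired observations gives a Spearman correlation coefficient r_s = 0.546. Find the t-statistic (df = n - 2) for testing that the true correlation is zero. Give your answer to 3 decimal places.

8.166

1 − r_s² = 1 − 0.298116 = 0.701884;  √(1−r_s²) = 0.837785
√(n−2) = √157 = 12.529964
t = r_s·√(n−2)/√(1−r_s²) = 0.546 · 12.529964 / 0.837785 = 8.166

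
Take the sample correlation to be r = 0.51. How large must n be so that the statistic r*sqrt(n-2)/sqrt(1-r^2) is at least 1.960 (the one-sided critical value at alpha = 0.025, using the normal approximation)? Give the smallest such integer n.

Need r·√(n−2)/√(1−r²) ≥ 1.960
√(n−2) ≥ 1.960·√(1−0.2601) / 0.51 = 1.960·0.860174 / 0.51 = 3.3058
n−2 ≥ 10.9283  ⇒  n ≥ 12.9283
Smallest integer n = 13

13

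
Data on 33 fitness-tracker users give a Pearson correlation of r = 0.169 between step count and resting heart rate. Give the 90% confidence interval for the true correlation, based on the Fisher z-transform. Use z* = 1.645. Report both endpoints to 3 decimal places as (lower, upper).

z_r = atanh(0.169) = 0.170637;  SE = 1/√(n−3) = 1/√30 = 0.182574
z-limits: 0.170637 ± 1.645·0.182574 = 0.170637 ± 0.300334 = [-0.129697, 0.470971]
ρ-limits: (tanh -0.129697, tanh 0.470971) = (-0.129, 0.439)

(-0.129, 0.439)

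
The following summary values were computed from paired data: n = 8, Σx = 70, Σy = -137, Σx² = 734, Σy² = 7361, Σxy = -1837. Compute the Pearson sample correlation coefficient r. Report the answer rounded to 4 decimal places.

-0.8177

Numerator: nΣxy − (Σx)(Σy) = 8·(-1837) − (70)(-137) = -5106
Denominator: √[(nΣx²−(Σx)²)(nΣy²−(Σy)²)]
  nΣx²−(Σx)² = 8·734 − 4900 = 972;  nΣy²−(Σy)² = 8·7361 − 18769 = 40119
  √(972·40119) = √38995668 = 6244.6512
r = -5106 / 6244.6512 = -0.8177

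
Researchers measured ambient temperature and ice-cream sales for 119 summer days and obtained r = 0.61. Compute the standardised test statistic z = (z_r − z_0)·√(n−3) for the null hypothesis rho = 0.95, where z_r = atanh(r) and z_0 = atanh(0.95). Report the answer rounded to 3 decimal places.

-12.094

z_r = atanh(0.61) = 0.708921,  z_0 = atanh(0.95) = 1.831781
SE = 1/√(n−3) = 1/√116 = 0.092848
z = (z_r − z_0)/SE = (0.708921 − 1.831781) / 0.092848 = -1.122860 / 0.092848 = -12.094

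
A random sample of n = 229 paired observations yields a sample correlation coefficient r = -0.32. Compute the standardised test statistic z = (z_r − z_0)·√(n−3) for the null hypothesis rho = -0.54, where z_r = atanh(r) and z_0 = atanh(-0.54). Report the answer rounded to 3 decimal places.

4.097

z_r = atanh(-0.32) = -0.331647,  z_0 = atanh(-0.54) = -0.604156
SE = 1/√(n−3) = 1/√226 = 0.066519
z = (z_r − z_0)/SE = (-0.331647 − (-0.604156)) / 0.066519 = 0.272509 / 0.066519 = 4.097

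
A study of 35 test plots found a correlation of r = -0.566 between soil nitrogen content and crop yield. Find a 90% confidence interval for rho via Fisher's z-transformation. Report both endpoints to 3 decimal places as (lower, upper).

z_r = atanh(-0.566) = -0.641618;  SE = 1/√(n−3) = 1/√32 = 0.176777
z-limits: -0.641618 ± 1.645·0.176777 = -0.641618 ± 0.290798 = [-0.932416, -0.350820]
ρ-limits: (tanh -0.932416, tanh -0.350820) = (-0.732, -0.337)

(-0.732, -0.337)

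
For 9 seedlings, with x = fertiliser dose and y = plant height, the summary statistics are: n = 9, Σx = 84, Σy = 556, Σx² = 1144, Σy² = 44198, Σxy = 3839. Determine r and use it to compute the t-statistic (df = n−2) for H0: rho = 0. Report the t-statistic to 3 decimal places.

-2.722

Numerator: nΣxy − (Σx)(Σy) = 9·3839 − (84)(556) = -12153
Denominator: √[(nΣx²−(Σx)²)(nΣy²−(Σy)²)]
  nΣx²−(Σx)² = 9·1144 − 7056 = 3240;  nΣy²−(Σy)² = 9·44198 − 309136 = 88646
  √(3240·88646) = √287213040 = 16947.3609
r = -12153 / 16947.3609 = -0.7171
t = r·√(n−2)/√(1−r²) = -0.7171·√7 / √(1−0.514232) = -1.897268 / 0.696971 = -2.722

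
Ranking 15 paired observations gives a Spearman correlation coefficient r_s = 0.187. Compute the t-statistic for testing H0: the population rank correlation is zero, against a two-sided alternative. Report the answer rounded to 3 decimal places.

t = r_s·√(n−2) / √(1−r_s²) with r_s = 0.187, n = 15
  = 0.187·√13 / √(1 − 0.034969)
  = 0.187·3.605551 / 0.982360
  = 0.674238 / 0.982360 = 0.686

0.686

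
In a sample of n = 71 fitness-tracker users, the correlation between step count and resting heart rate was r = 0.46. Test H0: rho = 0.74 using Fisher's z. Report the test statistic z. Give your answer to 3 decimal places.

-3.737

z_r = atanh(0.46) = 0.497311,  z_0 = atanh(0.74) = 0.950479
SE = 1/√(n−3) = 1/√68 = 0.121268
z = (z_r − z_0)/SE = (0.497311 − 0.950479) / 0.121268 = -0.453168 / 0.121268 = -3.737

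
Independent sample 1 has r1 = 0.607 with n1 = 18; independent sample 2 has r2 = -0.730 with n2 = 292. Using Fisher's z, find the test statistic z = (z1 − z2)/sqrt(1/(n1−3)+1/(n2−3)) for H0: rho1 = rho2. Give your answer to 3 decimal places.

Fisher z-transforms: z1 = atanh(0.607) = 0.704157, z2 = atanh(-0.730) = -0.928727; difference d = 1.632884
Var(d) = 1/15 + 1/289 = 0.0666667 + 0.0034602 = 0.0701269
z = d/√Var(d) = 1.632884 / √0.0701269 = 1.632884 / 0.264815 = 6.166

6.166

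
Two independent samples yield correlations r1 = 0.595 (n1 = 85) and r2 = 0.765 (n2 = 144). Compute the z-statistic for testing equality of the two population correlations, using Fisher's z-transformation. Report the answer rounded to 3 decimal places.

-2.324

z1 = atanh(0.595) = 0.685371,  z2 = atanh(0.765) = 1.008160
SE = √(1/(n1−3) + 1/(n2−3)) = √(1/82 + 1/141) = √(0.0121951 + 0.0070922) = √0.0192873 = 0.138879
z = (z1 − z2)/SE = (0.685371 − 1.008160) / 0.138879 = -0.322789 / 0.138879 = -2.324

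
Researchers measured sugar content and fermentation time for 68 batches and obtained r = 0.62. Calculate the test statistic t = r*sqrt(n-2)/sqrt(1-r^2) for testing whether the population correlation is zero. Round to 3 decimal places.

1 − r² = 1 − 0.3844 = 0.6156;  √(1−r²) = 0.784602
√(n−2) = √66 = 8.124038
t = r·√(n−2)/√(1−r²) = 0.62 · 8.124038 / 0.784602 = 6.420

6.420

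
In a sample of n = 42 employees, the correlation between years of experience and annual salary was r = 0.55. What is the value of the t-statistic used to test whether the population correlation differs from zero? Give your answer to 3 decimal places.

4.165

t = r·√(n−2) / √(1−r²) with r = 0.55, n = 42
  = 0.55·√40 / √(1 − 0.3025)
  = 0.55·6.324555 / 0.835165
  = 3.478505 / 0.835165 = 4.165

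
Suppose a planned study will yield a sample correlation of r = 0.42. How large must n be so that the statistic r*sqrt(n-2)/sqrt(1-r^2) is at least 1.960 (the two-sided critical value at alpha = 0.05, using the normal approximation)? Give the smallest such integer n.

r√(n−2)/√(1−r²) ≥ 1.960  ⇔  n−2 ≥ (1.960)²·(1−r²)/r²
(1−r²)/r² = (1−0.1764)/0.1764 = 4.6689
n ≥ 2 + 3.8416·4.6689 = 2 + 17.9360 = 19.9360
⌈19.9360⌉ = 20

20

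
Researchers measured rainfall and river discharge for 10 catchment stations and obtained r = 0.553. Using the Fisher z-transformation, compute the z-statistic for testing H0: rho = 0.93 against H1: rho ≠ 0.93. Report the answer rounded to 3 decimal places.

-2.740

z_r = atanh(0.553) = 0.622693,  z_0 = atanh(0.93) = 1.658390
SE = 1/√(n−3) = 1/√7 = 0.377964
z = (z_r − z_0)/SE = (0.622693 − 1.658390) / 0.377964 = -1.035697 / 0.377964 = -2.740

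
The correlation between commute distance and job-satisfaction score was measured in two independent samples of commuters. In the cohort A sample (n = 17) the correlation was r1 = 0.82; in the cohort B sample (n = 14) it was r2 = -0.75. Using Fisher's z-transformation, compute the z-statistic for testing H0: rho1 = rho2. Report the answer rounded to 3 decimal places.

Fisher z-transforms: z1 = atanh(0.82) = 1.156817, z2 = atanh(-0.75) = -0.972955; difference d = 2.129772
Var(d) = 1/14 + 1/11 = 0.0714286 + 0.0909091 = 0.1623377
z = d/√Var(d) = 2.129772 / √0.1623377 = 2.129772 / 0.402912 = 5.286

5.286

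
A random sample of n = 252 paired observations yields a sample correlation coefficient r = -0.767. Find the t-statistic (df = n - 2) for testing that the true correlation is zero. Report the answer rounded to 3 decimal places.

1 − r² = 1 − 0.588289 = 0.411711;  √(1−r²) = 0.641647
√(n−2) = √250 = 15.811388
t = r·√(n−2)/√(1−r²) = -0.767 · 15.811388 / 0.641647 = -18.900

-18.900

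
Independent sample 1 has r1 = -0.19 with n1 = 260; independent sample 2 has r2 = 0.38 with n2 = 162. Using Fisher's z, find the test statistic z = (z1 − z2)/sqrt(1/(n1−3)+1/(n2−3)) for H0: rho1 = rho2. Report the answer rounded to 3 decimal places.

-5.871

z1 = atanh(-0.19) = -0.192337,  z2 = atanh(0.38) = 0.400060
SE = √(1/(n1−3) + 1/(n2−3)) = √(1/257 + 1/159) = √(0.0038911 + 0.0062893) = √0.0101804 = 0.100898
z = (z1 − z2)/SE = (-0.192337 − 0.400060) / 0.100898 = -0.592397 / 0.100898 = -5.871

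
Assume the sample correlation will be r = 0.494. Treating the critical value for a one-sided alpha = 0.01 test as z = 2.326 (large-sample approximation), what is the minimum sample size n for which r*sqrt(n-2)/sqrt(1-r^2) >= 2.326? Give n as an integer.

Need r·√(n−2)/√(1−r²) ≥ 2.326
√(n−2) ≥ 2.326·√(1−0.244036) / 0.494 = 2.326·0.869462 / 0.494 = 4.0939
n−2 ≥ 16.7600  ⇒  n ≥ 18.7600
Smallest integer n = 19

19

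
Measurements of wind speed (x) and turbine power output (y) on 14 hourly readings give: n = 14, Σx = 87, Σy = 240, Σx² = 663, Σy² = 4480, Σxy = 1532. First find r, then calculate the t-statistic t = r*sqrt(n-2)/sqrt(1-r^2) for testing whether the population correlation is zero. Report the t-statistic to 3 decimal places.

S_xy = nΣxy − ΣxΣy = 14·1532 − 87·240 = 21448 − 20880 = 568
S_xx = nΣx² − (Σx)² = 14·663 − 87² = 9282 − 7569 = 1713
S_yy = nΣy² − (Σy)² = 14·4480 − 240² = 62720 − 57600 = 5120
r = S_xy / √(S_xx·S_yy) = 568 / √(1713·5120) = 568 / √8770560 = 568 / 2961.5131 = 0.1918
t = r·√(n−2)/√(1−r²) = 0.1918·√12 / √(1−0.036787) = 0.664415 / 0.981434 = 0.677

0.677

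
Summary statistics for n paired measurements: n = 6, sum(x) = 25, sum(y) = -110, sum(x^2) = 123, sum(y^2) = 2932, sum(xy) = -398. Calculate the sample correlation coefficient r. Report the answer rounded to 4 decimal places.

0.4595

S_xy = nΣxy − ΣxΣy = 6·(-398) − 25·(-110) = -2388 − (-2750) = 362
S_xx = nΣx² − (Σx)² = 6·123 − 25² = 738 − 625 = 113
S_yy = nΣy² − (Σy)² = 6·2932 − (-110)² = 17592 − 12100 = 5492
r = S_xy / √(S_xx·S_yy) = 362 / √(113·5492) = 362 / √620596 = 362 / 787.7792 = 0.4595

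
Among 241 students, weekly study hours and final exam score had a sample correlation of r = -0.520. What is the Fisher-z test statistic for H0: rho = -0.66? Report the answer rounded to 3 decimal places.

z_r = atanh(-0.520) = -0.576340,  z_0 = atanh(-0.66) = -0.792814
SE = 1/√(n−3) = 1/√238 = 0.064820
z = (z_r − z_0)/SE = (-0.576340 − (-0.792814)) / 0.064820 = 0.216474 / 0.064820 = 3.340

3.340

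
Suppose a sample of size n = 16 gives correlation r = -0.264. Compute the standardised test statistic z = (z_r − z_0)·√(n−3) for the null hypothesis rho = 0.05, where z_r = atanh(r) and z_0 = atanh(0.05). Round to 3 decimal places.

z_r = atanh(-0.264) = -0.270403,  z_0 = atanh(0.05) = 0.050042
SE = 1/√(n−3) = 1/√13 = 0.277350
z = (z_r − z_0)/SE = (-0.270403 − 0.050042) / 0.277350 = -0.320445 / 0.277350 = -1.155

-1.155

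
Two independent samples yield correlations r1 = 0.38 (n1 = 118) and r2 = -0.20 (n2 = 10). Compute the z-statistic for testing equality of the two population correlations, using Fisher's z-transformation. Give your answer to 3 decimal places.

z1 = atanh(0.38) = 0.400060,  z2 = atanh(-0.20) = -0.202733
SE = √(1/(n1−3) + 1/(n2−3)) = √(1/115 + 1/7) = √(0.0086957 + 0.1428571) = √0.1515528 = 0.389298
z = (z1 − z2)/SE = (0.400060 − (-0.202733)) / 0.389298 = 0.602793 / 0.389298 = 1.548

1.548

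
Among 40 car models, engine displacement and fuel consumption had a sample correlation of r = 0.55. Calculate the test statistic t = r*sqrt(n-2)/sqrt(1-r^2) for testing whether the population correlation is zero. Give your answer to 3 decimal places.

4.060

t = r·√(n−2) / √(1−r²) with r = 0.55, n = 40
  = 0.55·√38 / √(1 − 0.3025)
  = 0.55·6.164414 / 0.835165
  = 3.390428 / 0.835165 = 4.060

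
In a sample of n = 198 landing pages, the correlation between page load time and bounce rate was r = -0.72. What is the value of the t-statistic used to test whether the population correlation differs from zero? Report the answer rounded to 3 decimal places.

-14.525

1 − r² = 1 − 0.5184 = 0.4816;  √(1−r²) = 0.693974
√(n−2) = √196 = 14.000000
t = r·√(n−2)/√(1−r²) = -0.72 · 14.000000 / 0.693974 = -14.525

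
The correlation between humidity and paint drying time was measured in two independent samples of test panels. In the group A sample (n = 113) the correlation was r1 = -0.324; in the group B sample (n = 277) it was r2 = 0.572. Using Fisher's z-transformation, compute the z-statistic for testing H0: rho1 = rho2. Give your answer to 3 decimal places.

Fisher z-transforms: z1 = atanh(-0.324) = -0.336110, z2 = atanh(0.572) = 0.650490; difference d = -0.986600
Var(d) = 1/110 + 1/274 = 0.0090909 + 0.0036496 = 0.0127405
z = d/√Var(d) = -0.986600 / √0.0127405 = -0.986600 / 0.112874 = -8.741

-8.741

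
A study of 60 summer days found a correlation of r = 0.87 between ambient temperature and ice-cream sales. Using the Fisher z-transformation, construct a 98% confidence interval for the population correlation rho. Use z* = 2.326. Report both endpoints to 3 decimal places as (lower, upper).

(0.772, 0.928)

Fisher z: z_r = atanh(r) = ½·ln((1+0.87)/(1−0.87)) = 1.333080
SE(z) = 1/√(n−3) = 1/√57 = 0.132453
98% ⇒ z* = 2.326; margin = 2.326·0.132453 = 0.308086
CI on z-scale: (1.024994, 1.641166)
Back-transform: tanh(1.024994) = 0.771893, tanh(1.641166) = 0.927635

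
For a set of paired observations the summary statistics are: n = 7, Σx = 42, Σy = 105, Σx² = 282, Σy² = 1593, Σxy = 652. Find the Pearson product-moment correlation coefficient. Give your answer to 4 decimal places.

S_xy = nΣxy − ΣxΣy = 7·652 − 42·105 = 4564 − 4410 = 154
S_xx = nΣx² − (Σx)² = 7·282 − 42² = 1974 − 1764 = 210
S_yy = nΣy² − (Σy)² = 7·1593 − 105² = 11151 − 11025 = 126
r = S_xy / √(S_xx·S_yy) = 154 / √(210·126) = 154 / √26460 = 154 / 162.6653 = 0.9467

0.9467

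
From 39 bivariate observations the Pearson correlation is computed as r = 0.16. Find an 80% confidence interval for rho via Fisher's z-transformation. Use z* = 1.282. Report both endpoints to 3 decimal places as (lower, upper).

Fisher z: z_r = atanh(r) = ½·ln((1+0.16)/(1−0.16)) = 0.161387
SE(z) = 1/√(n−3) = 1/√36 = 0.166667
80% ⇒ z* = 1.282; margin = 1.282·0.166667 = 0.213667
CI on z-scale: (-0.052280, 0.375054)
Back-transform: tanh(-0.052280) = -0.052232, tanh(0.375054) = 0.358404

(-0.052, 0.358)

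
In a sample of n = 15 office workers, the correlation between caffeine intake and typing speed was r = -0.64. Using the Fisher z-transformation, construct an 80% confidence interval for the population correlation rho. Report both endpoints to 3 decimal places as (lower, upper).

(-0.810, -0.370)

Fisher z: z_r = atanh(r) = ½·ln((1+(-0.64))/(1−(-0.64))) = -0.758174
SE(z) = 1/√(n−3) = 1/√12 = 0.288675
80% ⇒ z* = 1.282; margin = 1.282·0.288675 = 0.370081
CI on z-scale: (-1.128255, -0.388093)
Back-transform: tanh(-1.128255) = -0.810421, tanh(-0.388093) = -0.369715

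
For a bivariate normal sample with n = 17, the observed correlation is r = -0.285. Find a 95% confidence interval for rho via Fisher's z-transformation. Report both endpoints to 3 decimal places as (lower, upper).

(-0.673, 0.227)

Fisher z: z_r = atanh(r) = ½·ln((1+(-0.285))/(1−(-0.285))) = -0.293116
SE(z) = 1/√(n−3) = 1/√14 = 0.267261
95% ⇒ z* = 1.960; margin = 1.960·0.267261 = 0.523832
CI on z-scale: (-0.816948, 0.230716)
Back-transform: tanh(-0.816948) = -0.673405, tanh(0.230716) = 0.226708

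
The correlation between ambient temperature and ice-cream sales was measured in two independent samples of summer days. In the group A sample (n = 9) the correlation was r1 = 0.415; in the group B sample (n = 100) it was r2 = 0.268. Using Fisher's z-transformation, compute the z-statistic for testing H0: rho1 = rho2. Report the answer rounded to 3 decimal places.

0.397

z1 = atanh(0.415) = 0.441636,  z2 = atanh(0.268) = 0.274708
SE = √(1/(n1−3) + 1/(n2−3)) = √(1/6 + 1/97) = √(0.1666667 + 0.0103093) = √0.1769760 = 0.420685
z = (z1 − z2)/SE = (0.441636 − 0.274708) / 0.420685 = 0.166928 / 0.420685 = 0.397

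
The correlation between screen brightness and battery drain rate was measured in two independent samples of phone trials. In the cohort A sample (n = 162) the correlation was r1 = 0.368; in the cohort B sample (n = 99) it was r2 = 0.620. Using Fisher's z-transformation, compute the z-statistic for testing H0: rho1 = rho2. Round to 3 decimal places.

Fisher z-transforms: z1 = atanh(0.368) = 0.386108, z2 = atanh(0.620) = 0.725005; difference d = -0.338897
Var(d) = 1/159 + 1/96 = 0.0062893 + 0.0104167 = 0.0167060
z = d/√Var(d) = -0.338897 / √0.0167060 = -0.338897 / 0.129252 = -2.622

-2.622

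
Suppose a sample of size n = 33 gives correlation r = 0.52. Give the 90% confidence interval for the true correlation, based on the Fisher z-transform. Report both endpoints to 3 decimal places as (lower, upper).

(0.269, 0.705)

Fisher z: z_r = atanh(r) = ½·ln((1+0.52)/(1−0.52)) = 0.576340
SE(z) = 1/√(n−3) = 1/√30 = 0.182574
90% ⇒ z* = 1.645; margin = 1.645·0.182574 = 0.300334
CI on z-scale: (0.276006, 0.876674)
Back-transform: tanh(0.276006) = 0.269205, tanh(0.876674) = 0.704749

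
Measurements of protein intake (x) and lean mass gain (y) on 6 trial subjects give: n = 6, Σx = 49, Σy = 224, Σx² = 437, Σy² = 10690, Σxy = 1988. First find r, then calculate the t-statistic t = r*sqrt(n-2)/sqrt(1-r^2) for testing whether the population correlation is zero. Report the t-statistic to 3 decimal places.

S_xy = nΣxy − ΣxΣy = 6·1988 − 49·224 = 11928 − 10976 = 952
S_xx = nΣx² − (Σx)² = 6·437 − 49² = 2622 − 2401 = 221
S_yy = nΣy² − (Σy)² = 6·10690 − 224² = 64140 − 50176 = 13964
r = S_xy / √(S_xx·S_yy) = 952 / √(221·13964) = 952 / √3086044 = 952 / 1756.7140 = 0.5419
t = r·√(n−2)/√(1−r²) = 0.5419·√4 / √(1−0.293656) = 1.083800 / 0.840443 = 1.290

1.290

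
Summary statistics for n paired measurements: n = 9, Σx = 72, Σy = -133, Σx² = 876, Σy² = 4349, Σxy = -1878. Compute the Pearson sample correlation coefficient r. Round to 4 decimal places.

Numerator: nΣxy − (Σx)(Σy) = 9·(-1878) − (72)(-133) = -7326
Denominator: √[(nΣx²−(Σx)²)(nΣy²−(Σy)²)]
  nΣx²−(Σx)² = 9·876 − 5184 = 2700;  nΣy²−(Σy)² = 9·4349 − 17689 = 21452
  √(2700·21452) = √57920400 = 7610.5453
r = -7326 / 7610.5453 = -0.9626

-0.9626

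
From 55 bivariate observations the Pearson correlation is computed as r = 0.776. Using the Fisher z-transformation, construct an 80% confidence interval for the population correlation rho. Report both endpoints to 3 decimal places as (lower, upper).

(0.695, 0.838)

z_r = atanh(0.776) = 1.035236;  SE = 1/√(n−3) = 1/√52 = 0.138675
z-limits: 1.035236 ± 1.282·0.138675 = 1.035236 ± 0.177781 = [0.857455, 1.213017]
ρ-limits: (tanh 0.857455, tanh 1.213017) = (0.695, 0.838)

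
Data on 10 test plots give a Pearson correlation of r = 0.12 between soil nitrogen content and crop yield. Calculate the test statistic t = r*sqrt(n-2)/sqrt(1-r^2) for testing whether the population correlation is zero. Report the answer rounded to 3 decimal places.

0.342

1 − r² = 1 − 0.0144 = 0.9856;  √(1−r²) = 0.992774
√(n−2) = √8 = 2.828427
t = r·√(n−2)/√(1−r²) = 0.12 · 2.828427 / 0.992774 = 0.342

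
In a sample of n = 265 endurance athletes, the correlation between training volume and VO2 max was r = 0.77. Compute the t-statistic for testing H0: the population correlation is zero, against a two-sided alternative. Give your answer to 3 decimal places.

1 − r² = 1 − 0.5929 = 0.4071;  √(1−r²) = 0.638044
√(n−2) = √263 = 16.217275
t = r·√(n−2)/√(1−r²) = 0.77 · 16.217275 / 0.638044 = 19.571

19.571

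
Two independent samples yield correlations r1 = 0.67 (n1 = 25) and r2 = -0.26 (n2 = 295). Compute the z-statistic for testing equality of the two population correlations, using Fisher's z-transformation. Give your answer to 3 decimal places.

4.871

Fisher z-transforms: z1 = atanh(0.67) = 0.810743, z2 = atanh(-0.26) = -0.266108; difference d = 1.076851
Var(d) = 1/22 + 1/292 = 0.0454545 + 0.0034247 = 0.0488792
z = d/√Var(d) = 1.076851 / √0.0488792 = 1.076851 / 0.221086 = 4.871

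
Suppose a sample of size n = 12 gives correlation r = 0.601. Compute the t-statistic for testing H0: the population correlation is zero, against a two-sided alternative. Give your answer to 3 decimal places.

1 − r² = 1 − 0.361201 = 0.638799;  √(1−r²) = 0.799249
√(n−2) = √10 = 3.162278
t = r·√(n−2)/√(1−r²) = 0.601 · 3.162278 / 0.799249 = 2.378

2.378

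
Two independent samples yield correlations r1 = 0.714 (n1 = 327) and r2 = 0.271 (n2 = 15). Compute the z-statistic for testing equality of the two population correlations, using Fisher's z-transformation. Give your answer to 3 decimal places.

2.100

z1 = atanh(0.714) = 0.895297,  z2 = atanh(0.271) = 0.277943
SE = √(1/(n1−3) + 1/(n2−3)) = √(1/324 + 1/12) = √(0.0030864 + 0.0833333) = √0.0864197 = 0.293972
z = (z1 − z2)/SE = (0.895297 − 0.277943) / 0.293972 = 0.617354 / 0.293972 = 2.100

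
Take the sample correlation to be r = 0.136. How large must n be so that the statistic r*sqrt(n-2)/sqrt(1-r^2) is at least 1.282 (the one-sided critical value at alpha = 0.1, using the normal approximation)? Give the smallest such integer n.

Need r·√(n−2)/√(1−r²) ≥ 1.282
√(n−2) ≥ 1.282·√(1−0.018496) / 0.136 = 1.282·0.990709 / 0.136 = 9.3389
n−2 ≥ 87.2151  ⇒  n ≥ 89.2151
Smallest integer n = 90

90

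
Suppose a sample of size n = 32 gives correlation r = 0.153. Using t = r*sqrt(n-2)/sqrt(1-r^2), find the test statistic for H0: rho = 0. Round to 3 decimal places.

1 − r² = 1 − 0.023409 = 0.976591;  √(1−r²) = 0.988226
√(n−2) = √30 = 5.477226
t = r·√(n−2)/√(1−r²) = 0.153 · 5.477226 / 0.988226 = 0.848

0.848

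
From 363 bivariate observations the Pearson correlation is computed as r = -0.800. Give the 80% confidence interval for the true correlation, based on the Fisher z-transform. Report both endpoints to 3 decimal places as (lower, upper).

(-0.823, -0.774)

Fisher z: z_r = atanh(r) = ½·ln((1+(-0.800))/(1−(-0.800))) = -1.098612
SE(z) = 1/√(n−3) = 1/√360 = 0.052705
80% ⇒ z* = 1.282; margin = 1.282·0.052705 = 0.067568
CI on z-scale: (-1.166180, -1.031044)
Back-transform: tanh(-1.166180) = -0.823044, tanh(-1.031044) = -0.774327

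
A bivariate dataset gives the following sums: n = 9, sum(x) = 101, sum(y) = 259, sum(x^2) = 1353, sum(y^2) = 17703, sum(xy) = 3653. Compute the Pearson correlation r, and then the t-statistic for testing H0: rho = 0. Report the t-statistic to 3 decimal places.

1.518

S_xy = nΣxy − ΣxΣy = 9·3653 − 101·259 = 32877 − 26159 = 6718
S_xx = nΣx² − (Σx)² = 9·1353 − 101² = 12177 − 10201 = 1976
S_yy = nΣy² − (Σy)² = 9·17703 − 259² = 159327 − 67081 = 92246
r = S_xy / √(S_xx·S_yy) = 6718 / √(1976·92246) = 6718 / √182278096 = 6718 / 13501.0406 = 0.4976
t = r·√(n−2)/√(1−r²) = 0.4976·√7 / √(1−0.247606) = 1.316526 / 0.867406 = 1.518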